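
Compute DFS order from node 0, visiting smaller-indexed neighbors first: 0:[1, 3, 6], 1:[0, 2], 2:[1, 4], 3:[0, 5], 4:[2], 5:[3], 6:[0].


DFS stack-based: start with [0]
Visit order: [0, 1, 2, 4, 3, 5, 6]


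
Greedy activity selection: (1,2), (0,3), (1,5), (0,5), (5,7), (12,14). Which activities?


Greedy: pick earliest-ending, then skip overlaps.
Selected (3 activities): [(1, 2), (5, 7), (12, 14)]


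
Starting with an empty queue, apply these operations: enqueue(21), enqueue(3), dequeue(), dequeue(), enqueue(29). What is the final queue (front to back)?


enqueue(21) -> [21]
enqueue(3) -> [21, 3]
dequeue() returns 21 -> [3]
dequeue() returns 3 -> []
enqueue(29) -> [29]
Final queue (front to back): [29]


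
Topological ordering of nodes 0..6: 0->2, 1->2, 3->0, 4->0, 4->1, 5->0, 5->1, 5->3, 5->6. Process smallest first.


Kahn's algorithm, process smallest node first
Order: [4, 5, 1, 3, 0, 2, 6]


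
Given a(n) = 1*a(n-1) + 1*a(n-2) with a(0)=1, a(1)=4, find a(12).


Build bottom-up:
...a(10)=254, a(11)=411, a(12)=1*411+1*254=665


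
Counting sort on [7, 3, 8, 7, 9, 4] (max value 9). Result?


Count array: [0, 0, 0, 1, 1, 0, 0, 2, 1, 1]
Reconstruct: [3, 4, 7, 7, 8, 9]


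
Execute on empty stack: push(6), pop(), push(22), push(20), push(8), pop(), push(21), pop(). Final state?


push(6) -> [6]
pop() returns 6 -> []
push(22) -> [22]
push(20) -> [22, 20]
push(8) -> [22, 20, 8]
pop() returns 8 -> [22, 20]
push(21) -> [22, 20, 21]
pop() returns 21 -> [22, 20]
Final stack (bottom to top): [22, 20]


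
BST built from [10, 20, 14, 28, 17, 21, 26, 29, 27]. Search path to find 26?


BST root = 10
Search for 26: compare at each node
Path: [10, 20, 28, 21, 26]


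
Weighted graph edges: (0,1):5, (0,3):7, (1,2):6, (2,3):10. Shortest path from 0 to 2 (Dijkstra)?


Dijkstra from 0:
Distances: {0: 0, 1: 5, 2: 11, 3: 7}
Shortest distance to 2 = 11, path = [0, 1, 2]


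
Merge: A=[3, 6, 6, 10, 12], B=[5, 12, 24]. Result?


Compare heads, take smaller each step.
Merged: [3, 5, 6, 6, 10, 12, 12, 24]


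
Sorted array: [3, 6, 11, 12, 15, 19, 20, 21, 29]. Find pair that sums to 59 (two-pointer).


Two pointers: lo=0, hi=8
No pair sums to 59


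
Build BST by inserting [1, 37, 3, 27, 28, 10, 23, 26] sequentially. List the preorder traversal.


Root = 1; build tree by BST insertion.
Preorder traversal: [1, 37, 3, 27, 10, 23, 26, 28]


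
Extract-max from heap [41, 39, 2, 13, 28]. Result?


Max = 41
Replace root with last, heapify down
Resulting heap: [39, 28, 2, 13]


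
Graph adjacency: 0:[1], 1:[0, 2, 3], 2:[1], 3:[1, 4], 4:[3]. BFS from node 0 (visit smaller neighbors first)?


BFS queue: start with [0]
Visit order: [0, 1, 2, 3, 4]


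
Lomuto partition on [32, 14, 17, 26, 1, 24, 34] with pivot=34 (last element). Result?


Elements <= 34 go left of pivot.
Result: [32, 14, 17, 26, 1, 24, 34], pivot at index 6


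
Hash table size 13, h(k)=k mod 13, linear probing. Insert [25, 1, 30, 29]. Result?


Insertions: 25->slot 12; 1->slot 1; 30->slot 4; 29->slot 3
Table: [None, 1, None, 29, 30, None, None, None, None, None, None, None, 25]


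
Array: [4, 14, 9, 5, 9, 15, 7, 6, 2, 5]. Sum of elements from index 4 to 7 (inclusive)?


Prefix sums: [0, 4, 18, 27, 32, 41, 56, 63, 69, 71, 76]
Sum[4..7] = prefix[8] - prefix[4] = 69 - 32 = 37


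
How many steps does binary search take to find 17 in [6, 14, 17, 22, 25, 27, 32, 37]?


Search for 17:
[0,7] mid=3 arr[3]=22
[0,2] mid=1 arr[1]=14
[2,2] mid=2 arr[2]=17
Total: 3 comparisons


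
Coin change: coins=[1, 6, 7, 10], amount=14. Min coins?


dp[0]=0; dp[i]=1+min(dp[i-c] for c in coins)
...dp[9]=3, dp[10]=1, dp[11]=2, dp[12]=2, dp[13]=2, dp[14]=2
Minimum coins for 14 = 2


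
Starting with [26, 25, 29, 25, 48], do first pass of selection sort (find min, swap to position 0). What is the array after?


After one pass: [25, 26, 29, 25, 48]


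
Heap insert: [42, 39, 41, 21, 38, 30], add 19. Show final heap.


Append 19: [42, 39, 41, 21, 38, 30, 19]
Bubble up: no swaps needed
Result: [42, 39, 41, 21, 38, 30, 19]


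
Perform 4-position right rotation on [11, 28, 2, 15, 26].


Right rotate by 4: [28, 2, 15, 26, 11]


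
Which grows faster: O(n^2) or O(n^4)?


quadratic grows slower than quartic
O(n^2) is asymptotically smaller; O(n^4) grows faster


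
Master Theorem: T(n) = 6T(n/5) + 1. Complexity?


a=6, b=5, c=0. log_5(6)=1.113 > c=0. Case 1: O(n^log_b(a)) = O(n^1.113)
Complexity: O(n^1.113)


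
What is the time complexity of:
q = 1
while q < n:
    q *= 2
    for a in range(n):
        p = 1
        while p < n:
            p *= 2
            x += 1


Per nesting level: O(log n) * O(n) * O(log n) = O(n (log n)^2)
Complexity: O(n (log n)^2)


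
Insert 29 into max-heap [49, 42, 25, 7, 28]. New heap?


Append 29: [49, 42, 25, 7, 28, 29]
Bubble up: swap idx 5(29) with idx 2(25)
Result: [49, 42, 29, 7, 28, 25]


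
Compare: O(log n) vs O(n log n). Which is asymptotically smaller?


logarithmic grows slower than linearithmic
O(log n) is asymptotically smaller; O(n log n) grows faster


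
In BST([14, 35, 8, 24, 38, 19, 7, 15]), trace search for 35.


BST root = 14
Search for 35: compare at each node
Path: [14, 35]


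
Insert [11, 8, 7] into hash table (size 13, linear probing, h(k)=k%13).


Insertions: 11->slot 11; 8->slot 8; 7->slot 7
Table: [None, None, None, None, None, None, None, 7, 8, None, None, 11, None]


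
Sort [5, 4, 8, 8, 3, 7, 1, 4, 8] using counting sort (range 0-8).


Count array: [0, 1, 0, 1, 2, 1, 0, 1, 3]
Reconstruct: [1, 3, 4, 4, 5, 7, 8, 8, 8]


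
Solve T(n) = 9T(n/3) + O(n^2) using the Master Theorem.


a=9, b=3, c=2. log_3(9)=2 = c=2. Case 2: O(n^c log n) = O(n^2 log n)
Complexity: O(n^2 log n)


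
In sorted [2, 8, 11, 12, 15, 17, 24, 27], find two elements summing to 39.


Two pointers: lo=0, hi=7
Found pair: (12, 27) summing to 39


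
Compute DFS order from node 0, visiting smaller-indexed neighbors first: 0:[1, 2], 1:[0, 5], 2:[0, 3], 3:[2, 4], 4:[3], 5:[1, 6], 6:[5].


DFS stack-based: start with [0]
Visit order: [0, 1, 5, 6, 2, 3, 4]


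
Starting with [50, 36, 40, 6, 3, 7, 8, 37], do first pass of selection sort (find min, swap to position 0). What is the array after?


After one pass: [3, 36, 40, 6, 50, 7, 8, 37]


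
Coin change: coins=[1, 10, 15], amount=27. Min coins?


dp[0]=0; dp[i]=1+min(dp[i-c] for c in coins)
...dp[22]=4, dp[23]=5, dp[24]=6, dp[25]=2, dp[26]=3, dp[27]=4
Minimum coins for 27 = 4


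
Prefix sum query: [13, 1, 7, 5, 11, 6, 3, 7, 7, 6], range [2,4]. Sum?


Prefix sums: [0, 13, 14, 21, 26, 37, 43, 46, 53, 60, 66]
Sum[2..4] = prefix[5] - prefix[2] = 37 - 14 = 23


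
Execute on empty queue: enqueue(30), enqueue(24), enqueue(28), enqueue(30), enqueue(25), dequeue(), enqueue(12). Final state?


enqueue(30) -> [30]
enqueue(24) -> [30, 24]
enqueue(28) -> [30, 24, 28]
enqueue(30) -> [30, 24, 28, 30]
enqueue(25) -> [30, 24, 28, 30, 25]
dequeue() returns 30 -> [24, 28, 30, 25]
enqueue(12) -> [24, 28, 30, 25, 12]
Final queue (front to back): [24, 28, 30, 25, 12]


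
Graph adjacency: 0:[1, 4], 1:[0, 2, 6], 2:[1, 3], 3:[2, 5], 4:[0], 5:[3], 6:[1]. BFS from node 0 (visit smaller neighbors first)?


BFS queue: start with [0]
Visit order: [0, 1, 4, 2, 6, 3, 5]


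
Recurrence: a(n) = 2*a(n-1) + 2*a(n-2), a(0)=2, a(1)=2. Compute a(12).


Build bottom-up:
...a(10)=23168, a(11)=63296, a(12)=2*63296+2*23168=172928


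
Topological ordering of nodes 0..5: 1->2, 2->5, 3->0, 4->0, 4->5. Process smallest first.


Kahn's algorithm, process smallest node first
Order: [1, 2, 3, 4, 0, 5]


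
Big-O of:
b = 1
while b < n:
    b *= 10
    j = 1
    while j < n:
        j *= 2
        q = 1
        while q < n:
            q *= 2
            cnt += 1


Per nesting level: O(log n) * O(log n) * O(log n) = O((log n)^3)
Complexity: O((log n)^3)


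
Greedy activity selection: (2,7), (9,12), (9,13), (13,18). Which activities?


Greedy: pick earliest-ending, then skip overlaps.
Selected (3 activities): [(2, 7), (9, 12), (13, 18)]


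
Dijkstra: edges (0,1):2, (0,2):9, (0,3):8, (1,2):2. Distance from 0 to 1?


Dijkstra from 0:
Distances: {0: 0, 1: 2, 2: 4, 3: 8}
Shortest distance to 1 = 2, path = [0, 1]


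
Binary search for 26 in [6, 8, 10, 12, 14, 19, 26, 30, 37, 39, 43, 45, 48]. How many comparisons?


Search for 26:
[0,12] mid=6 arr[6]=26
Total: 1 comparisons


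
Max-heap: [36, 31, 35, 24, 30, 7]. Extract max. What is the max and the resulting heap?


Max = 36
Replace root with last, heapify down
Resulting heap: [35, 31, 7, 24, 30]


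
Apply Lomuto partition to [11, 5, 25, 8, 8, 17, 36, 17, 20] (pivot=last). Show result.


Elements <= 20 go left of pivot.
Result: [11, 5, 8, 8, 17, 17, 20, 25, 36], pivot at index 6


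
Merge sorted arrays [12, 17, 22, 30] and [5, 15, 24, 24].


Compare heads, take smaller each step.
Merged: [5, 12, 15, 17, 22, 24, 24, 30]


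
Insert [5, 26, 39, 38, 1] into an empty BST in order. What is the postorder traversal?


Root = 5; build tree by BST insertion.
Postorder traversal: [1, 38, 39, 26, 5]


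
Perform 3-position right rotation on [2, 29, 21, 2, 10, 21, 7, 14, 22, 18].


Right rotate by 3: [14, 22, 18, 2, 29, 21, 2, 10, 21, 7]


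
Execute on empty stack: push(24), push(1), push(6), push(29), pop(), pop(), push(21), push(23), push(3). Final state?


push(24) -> [24]
push(1) -> [24, 1]
push(6) -> [24, 1, 6]
push(29) -> [24, 1, 6, 29]
pop() returns 29 -> [24, 1, 6]
pop() returns 6 -> [24, 1]
push(21) -> [24, 1, 21]
push(23) -> [24, 1, 21, 23]
push(3) -> [24, 1, 21, 23, 3]
Final stack (bottom to top): [24, 1, 21, 23, 3]


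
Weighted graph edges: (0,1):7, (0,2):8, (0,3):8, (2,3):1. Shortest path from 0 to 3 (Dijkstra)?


Dijkstra from 0:
Distances: {0: 0, 1: 7, 2: 8, 3: 8}
Shortest distance to 3 = 8, path = [0, 3]


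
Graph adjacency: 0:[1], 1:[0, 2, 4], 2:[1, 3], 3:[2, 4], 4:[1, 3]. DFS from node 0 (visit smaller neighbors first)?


DFS stack-based: start with [0]
Visit order: [0, 1, 2, 3, 4]


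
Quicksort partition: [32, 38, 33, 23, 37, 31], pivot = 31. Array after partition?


Elements <= 31 go left of pivot.
Result: [23, 31, 33, 32, 37, 38], pivot at index 1


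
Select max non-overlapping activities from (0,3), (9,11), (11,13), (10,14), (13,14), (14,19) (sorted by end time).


Greedy: pick earliest-ending, then skip overlaps.
Selected (5 activities): [(0, 3), (9, 11), (11, 13), (13, 14), (14, 19)]


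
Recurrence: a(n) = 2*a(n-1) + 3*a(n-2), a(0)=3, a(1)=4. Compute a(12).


Build bottom-up:
...a(10)=103337, a(11)=310006, a(12)=2*310006+3*103337=930023


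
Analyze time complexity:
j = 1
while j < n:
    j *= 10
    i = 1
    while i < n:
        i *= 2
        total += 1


Per nesting level: O(log n) * O(log n) = O((log n)^2)
Complexity: O((log n)^2)


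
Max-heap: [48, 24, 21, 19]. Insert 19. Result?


Append 19: [48, 24, 21, 19, 19]
Bubble up: no swaps needed
Result: [48, 24, 21, 19, 19]


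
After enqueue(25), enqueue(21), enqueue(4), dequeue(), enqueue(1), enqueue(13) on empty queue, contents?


enqueue(25) -> [25]
enqueue(21) -> [25, 21]
enqueue(4) -> [25, 21, 4]
dequeue() returns 25 -> [21, 4]
enqueue(1) -> [21, 4, 1]
enqueue(13) -> [21, 4, 1, 13]
Final queue (front to back): [21, 4, 1, 13]


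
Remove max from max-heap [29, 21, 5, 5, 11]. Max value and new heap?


Max = 29
Replace root with last, heapify down
Resulting heap: [21, 11, 5, 5]


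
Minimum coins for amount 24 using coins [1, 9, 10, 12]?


dp[0]=0; dp[i]=1+min(dp[i-c] for c in coins)
...dp[19]=2, dp[20]=2, dp[21]=2, dp[22]=2, dp[23]=3, dp[24]=2
Minimum coins for 24 = 2


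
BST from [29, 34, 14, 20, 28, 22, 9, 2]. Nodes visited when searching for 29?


BST root = 29
Search for 29: compare at each node
Path: [29]


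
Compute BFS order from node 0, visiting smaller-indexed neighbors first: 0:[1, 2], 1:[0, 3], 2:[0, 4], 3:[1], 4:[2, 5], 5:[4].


BFS queue: start with [0]
Visit order: [0, 1, 2, 3, 4, 5]


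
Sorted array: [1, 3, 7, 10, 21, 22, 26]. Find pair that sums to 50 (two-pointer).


Two pointers: lo=0, hi=6
No pair sums to 50


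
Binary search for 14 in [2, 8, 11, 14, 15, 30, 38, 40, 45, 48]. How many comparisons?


Search for 14:
[0,9] mid=4 arr[4]=15
[0,3] mid=1 arr[1]=8
[2,3] mid=2 arr[2]=11
[3,3] mid=3 arr[3]=14
Total: 4 comparisons


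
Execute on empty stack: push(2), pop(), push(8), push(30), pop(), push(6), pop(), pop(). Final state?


push(2) -> [2]
pop() returns 2 -> []
push(8) -> [8]
push(30) -> [8, 30]
pop() returns 30 -> [8]
push(6) -> [8, 6]
pop() returns 6 -> [8]
pop() returns 8 -> []
Final stack (bottom to top): []


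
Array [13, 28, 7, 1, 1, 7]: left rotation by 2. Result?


Left rotate by 2: [7, 1, 1, 7, 13, 28]


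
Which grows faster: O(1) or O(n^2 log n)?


constant grows slower than n^2 log n
O(1) is asymptotically smaller; O(n^2 log n) grows faster


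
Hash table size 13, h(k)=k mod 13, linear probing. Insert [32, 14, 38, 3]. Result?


Insertions: 32->slot 6; 14->slot 1; 38->slot 12; 3->slot 3
Table: [None, 14, None, 3, None, None, 32, None, None, None, None, None, 38]


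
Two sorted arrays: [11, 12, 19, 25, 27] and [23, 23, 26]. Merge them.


Compare heads, take smaller each step.
Merged: [11, 12, 19, 23, 23, 25, 26, 27]


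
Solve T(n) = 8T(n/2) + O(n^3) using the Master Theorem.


a=8, b=2, c=3. log_2(8)=3 = c=3. Case 2: O(n^c log n) = O(n^3 log n)
Complexity: O(n^3 log n)


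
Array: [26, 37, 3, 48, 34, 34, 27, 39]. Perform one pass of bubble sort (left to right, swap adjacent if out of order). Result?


After one pass: [26, 3, 37, 34, 34, 27, 39, 48]


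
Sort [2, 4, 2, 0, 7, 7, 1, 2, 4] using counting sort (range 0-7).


Count array: [1, 1, 3, 0, 2, 0, 0, 2]
Reconstruct: [0, 1, 2, 2, 2, 4, 4, 7, 7]


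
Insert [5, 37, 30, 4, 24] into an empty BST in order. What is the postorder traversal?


Root = 5; build tree by BST insertion.
Postorder traversal: [4, 24, 30, 37, 5]


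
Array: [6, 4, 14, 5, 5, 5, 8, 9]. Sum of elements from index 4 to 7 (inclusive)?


Prefix sums: [0, 6, 10, 24, 29, 34, 39, 47, 56]
Sum[4..7] = prefix[8] - prefix[4] = 56 - 29 = 27


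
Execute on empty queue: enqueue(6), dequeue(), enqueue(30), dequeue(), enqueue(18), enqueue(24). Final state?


enqueue(6) -> [6]
dequeue() returns 6 -> []
enqueue(30) -> [30]
dequeue() returns 30 -> []
enqueue(18) -> [18]
enqueue(24) -> [18, 24]
Final queue (front to back): [18, 24]


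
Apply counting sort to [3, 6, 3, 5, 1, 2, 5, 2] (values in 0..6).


Count array: [0, 1, 2, 2, 0, 2, 1]
Reconstruct: [1, 2, 2, 3, 3, 5, 5, 6]


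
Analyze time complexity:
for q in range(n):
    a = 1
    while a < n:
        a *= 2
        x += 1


Per nesting level: O(n) * O(log n) = O(n log n)
Complexity: O(n log n)


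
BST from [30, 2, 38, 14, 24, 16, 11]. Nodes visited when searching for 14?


BST root = 30
Search for 14: compare at each node
Path: [30, 2, 14]


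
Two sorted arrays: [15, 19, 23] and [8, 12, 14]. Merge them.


Compare heads, take smaller each step.
Merged: [8, 12, 14, 15, 19, 23]


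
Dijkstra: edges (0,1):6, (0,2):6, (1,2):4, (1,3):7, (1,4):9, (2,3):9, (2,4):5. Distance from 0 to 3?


Dijkstra from 0:
Distances: {0: 0, 1: 6, 2: 6, 3: 13, 4: 11}
Shortest distance to 3 = 13, path = [0, 1, 3]


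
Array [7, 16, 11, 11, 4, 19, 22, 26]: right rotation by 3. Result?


Right rotate by 3: [19, 22, 26, 7, 16, 11, 11, 4]


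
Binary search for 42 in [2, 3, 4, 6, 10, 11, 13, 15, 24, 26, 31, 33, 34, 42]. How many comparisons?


Search for 42:
[0,13] mid=6 arr[6]=13
[7,13] mid=10 arr[10]=31
[11,13] mid=12 arr[12]=34
[13,13] mid=13 arr[13]=42
Total: 4 comparisons


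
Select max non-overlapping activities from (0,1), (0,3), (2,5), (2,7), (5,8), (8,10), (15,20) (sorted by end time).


Greedy: pick earliest-ending, then skip overlaps.
Selected (5 activities): [(0, 1), (2, 5), (5, 8), (8, 10), (15, 20)]


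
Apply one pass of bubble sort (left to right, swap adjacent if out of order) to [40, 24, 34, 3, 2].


After one pass: [24, 34, 3, 2, 40]


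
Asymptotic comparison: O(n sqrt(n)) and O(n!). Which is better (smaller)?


n^1.5 grows slower than factorial
O(n sqrt(n)) is asymptotically smaller; O(n!) grows faster


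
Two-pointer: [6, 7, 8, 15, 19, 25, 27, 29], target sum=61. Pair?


Two pointers: lo=0, hi=7
No pair sums to 61


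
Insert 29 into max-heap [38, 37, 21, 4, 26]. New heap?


Append 29: [38, 37, 21, 4, 26, 29]
Bubble up: swap idx 5(29) with idx 2(21)
Result: [38, 37, 29, 4, 26, 21]


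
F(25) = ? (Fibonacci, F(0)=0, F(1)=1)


F(n)=F(n-1)+F(n-2)
...F(23)=28657, F(24)=46368, F(25)=75025


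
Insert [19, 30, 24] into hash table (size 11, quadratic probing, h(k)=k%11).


Insertions: 19->slot 8; 30->slot 9; 24->slot 2
Table: [None, None, 24, None, None, None, None, None, 19, 30, None]


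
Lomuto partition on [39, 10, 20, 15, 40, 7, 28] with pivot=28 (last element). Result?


Elements <= 28 go left of pivot.
Result: [10, 20, 15, 7, 28, 39, 40], pivot at index 4


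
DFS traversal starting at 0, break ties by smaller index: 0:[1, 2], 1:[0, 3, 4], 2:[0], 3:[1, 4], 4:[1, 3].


DFS stack-based: start with [0]
Visit order: [0, 1, 3, 4, 2]


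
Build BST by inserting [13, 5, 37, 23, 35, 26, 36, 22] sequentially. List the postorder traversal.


Root = 13; build tree by BST insertion.
Postorder traversal: [5, 22, 26, 36, 35, 23, 37, 13]


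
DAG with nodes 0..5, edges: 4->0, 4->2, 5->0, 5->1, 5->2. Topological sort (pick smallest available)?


Kahn's algorithm, process smallest node first
Order: [3, 4, 5, 0, 1, 2]


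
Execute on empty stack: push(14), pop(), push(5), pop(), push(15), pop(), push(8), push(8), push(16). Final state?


push(14) -> [14]
pop() returns 14 -> []
push(5) -> [5]
pop() returns 5 -> []
push(15) -> [15]
pop() returns 15 -> []
push(8) -> [8]
push(8) -> [8, 8]
push(16) -> [8, 8, 16]
Final stack (bottom to top): [8, 8, 16]


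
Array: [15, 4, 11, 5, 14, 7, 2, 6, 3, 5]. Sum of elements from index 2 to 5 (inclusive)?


Prefix sums: [0, 15, 19, 30, 35, 49, 56, 58, 64, 67, 72]
Sum[2..5] = prefix[6] - prefix[2] = 56 - 19 = 37


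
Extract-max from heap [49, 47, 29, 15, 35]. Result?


Max = 49
Replace root with last, heapify down
Resulting heap: [47, 35, 29, 15]


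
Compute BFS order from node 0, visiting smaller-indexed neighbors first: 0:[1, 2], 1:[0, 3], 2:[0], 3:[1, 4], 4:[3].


BFS queue: start with [0]
Visit order: [0, 1, 2, 3, 4]


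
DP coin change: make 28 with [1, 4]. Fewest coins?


dp[0]=0; dp[i]=1+min(dp[i-c] for c in coins)
...dp[23]=8, dp[24]=6, dp[25]=7, dp[26]=8, dp[27]=9, dp[28]=7
Minimum coins for 28 = 7


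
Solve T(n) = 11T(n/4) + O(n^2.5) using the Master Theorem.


a=11, b=4, c=2.5. log_4(11)=1.730 < c=2.5. Case 3: O(n^c) = O(n^2.500)
Complexity: O(n^2.500)


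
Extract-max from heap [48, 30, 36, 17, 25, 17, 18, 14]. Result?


Max = 48
Replace root with last, heapify down
Resulting heap: [36, 30, 18, 17, 25, 17, 14]


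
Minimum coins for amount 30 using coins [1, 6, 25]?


dp[0]=0; dp[i]=1+min(dp[i-c] for c in coins)
...dp[25]=1, dp[26]=2, dp[27]=3, dp[28]=4, dp[29]=5, dp[30]=5
Minimum coins for 30 = 5


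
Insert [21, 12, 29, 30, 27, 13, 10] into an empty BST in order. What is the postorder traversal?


Root = 21; build tree by BST insertion.
Postorder traversal: [10, 13, 12, 27, 30, 29, 21]


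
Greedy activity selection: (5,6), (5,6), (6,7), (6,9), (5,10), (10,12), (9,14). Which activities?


Greedy: pick earliest-ending, then skip overlaps.
Selected (3 activities): [(5, 6), (6, 7), (10, 12)]


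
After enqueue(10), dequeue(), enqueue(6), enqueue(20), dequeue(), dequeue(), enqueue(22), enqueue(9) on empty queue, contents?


enqueue(10) -> [10]
dequeue() returns 10 -> []
enqueue(6) -> [6]
enqueue(20) -> [6, 20]
dequeue() returns 6 -> [20]
dequeue() returns 20 -> []
enqueue(22) -> [22]
enqueue(9) -> [22, 9]
Final queue (front to back): [22, 9]


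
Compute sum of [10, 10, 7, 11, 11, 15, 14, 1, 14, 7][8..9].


Prefix sums: [0, 10, 20, 27, 38, 49, 64, 78, 79, 93, 100]
Sum[8..9] = prefix[10] - prefix[8] = 100 - 79 = 21


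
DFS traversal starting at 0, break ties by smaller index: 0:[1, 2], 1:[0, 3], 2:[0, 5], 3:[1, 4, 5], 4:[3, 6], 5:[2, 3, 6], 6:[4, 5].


DFS stack-based: start with [0]
Visit order: [0, 1, 3, 4, 6, 5, 2]


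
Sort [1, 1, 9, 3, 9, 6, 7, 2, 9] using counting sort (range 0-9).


Count array: [0, 2, 1, 1, 0, 0, 1, 1, 0, 3]
Reconstruct: [1, 1, 2, 3, 6, 7, 9, 9, 9]


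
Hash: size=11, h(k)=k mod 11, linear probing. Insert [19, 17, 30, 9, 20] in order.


Insertions: 19->slot 8; 17->slot 6; 30->slot 9; 9->slot 10; 20->slot 0
Table: [20, None, None, None, None, None, 17, None, 19, 30, 9]


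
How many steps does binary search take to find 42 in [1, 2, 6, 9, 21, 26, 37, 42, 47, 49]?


Search for 42:
[0,9] mid=4 arr[4]=21
[5,9] mid=7 arr[7]=42
Total: 2 comparisons


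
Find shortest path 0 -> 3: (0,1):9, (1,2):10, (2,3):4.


Dijkstra from 0:
Distances: {0: 0, 1: 9, 2: 19, 3: 23}
Shortest distance to 3 = 23, path = [0, 1, 2, 3]


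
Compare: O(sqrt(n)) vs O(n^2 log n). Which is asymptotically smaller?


sublinear grows slower than n^2 log n
O(sqrt(n)) is asymptotically smaller; O(n^2 log n) grows faster


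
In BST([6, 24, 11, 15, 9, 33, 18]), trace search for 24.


BST root = 6
Search for 24: compare at each node
Path: [6, 24]


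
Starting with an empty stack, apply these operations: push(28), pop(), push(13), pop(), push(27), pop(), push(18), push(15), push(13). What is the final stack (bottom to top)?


push(28) -> [28]
pop() returns 28 -> []
push(13) -> [13]
pop() returns 13 -> []
push(27) -> [27]
pop() returns 27 -> []
push(18) -> [18]
push(15) -> [18, 15]
push(13) -> [18, 15, 13]
Final stack (bottom to top): [18, 15, 13]


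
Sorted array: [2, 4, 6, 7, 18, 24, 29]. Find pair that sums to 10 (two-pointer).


Two pointers: lo=0, hi=6
Found pair: (4, 6) summing to 10


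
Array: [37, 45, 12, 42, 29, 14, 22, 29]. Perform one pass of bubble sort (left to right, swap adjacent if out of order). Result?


After one pass: [37, 12, 42, 29, 14, 22, 29, 45]


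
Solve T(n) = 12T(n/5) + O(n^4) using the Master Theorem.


a=12, b=5, c=4. log_5(12)=1.544 < c=4. Case 3: O(n^c) = O(n^4)
Complexity: O(n^4)


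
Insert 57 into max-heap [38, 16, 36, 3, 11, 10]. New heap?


Append 57: [38, 16, 36, 3, 11, 10, 57]
Bubble up: swap idx 6(57) with idx 2(36); swap idx 2(57) with idx 0(38)
Result: [57, 16, 38, 3, 11, 10, 36]


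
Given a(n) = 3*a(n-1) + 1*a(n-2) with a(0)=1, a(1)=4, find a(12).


Build bottom-up:
...a(10)=184318, a(11)=608761, a(12)=3*608761+1*184318=2010601


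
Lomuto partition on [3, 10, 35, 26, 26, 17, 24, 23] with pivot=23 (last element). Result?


Elements <= 23 go left of pivot.
Result: [3, 10, 17, 23, 26, 35, 24, 26], pivot at index 3


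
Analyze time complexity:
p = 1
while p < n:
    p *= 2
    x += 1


Per nesting level: O(log n) = O(log n)
Complexity: O(log n)


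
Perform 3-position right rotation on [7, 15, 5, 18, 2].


Right rotate by 3: [5, 18, 2, 7, 15]


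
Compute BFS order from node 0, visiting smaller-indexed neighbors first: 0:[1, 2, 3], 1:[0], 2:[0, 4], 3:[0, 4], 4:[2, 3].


BFS queue: start with [0]
Visit order: [0, 1, 2, 3, 4]


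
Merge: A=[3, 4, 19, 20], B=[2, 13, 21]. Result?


Compare heads, take smaller each step.
Merged: [2, 3, 4, 13, 19, 20, 21]


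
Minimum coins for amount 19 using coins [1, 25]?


dp[0]=0; dp[i]=1+min(dp[i-c] for c in coins)
...dp[14]=14, dp[15]=15, dp[16]=16, dp[17]=17, dp[18]=18, dp[19]=19
Minimum coins for 19 = 19


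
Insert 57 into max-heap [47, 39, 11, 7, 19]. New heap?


Append 57: [47, 39, 11, 7, 19, 57]
Bubble up: swap idx 5(57) with idx 2(11); swap idx 2(57) with idx 0(47)
Result: [57, 39, 47, 7, 19, 11]


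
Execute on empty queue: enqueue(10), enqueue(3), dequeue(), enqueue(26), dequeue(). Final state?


enqueue(10) -> [10]
enqueue(3) -> [10, 3]
dequeue() returns 10 -> [3]
enqueue(26) -> [3, 26]
dequeue() returns 3 -> [26]
Final queue (front to back): [26]


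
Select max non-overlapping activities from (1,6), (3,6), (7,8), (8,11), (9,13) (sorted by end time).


Greedy: pick earliest-ending, then skip overlaps.
Selected (3 activities): [(1, 6), (7, 8), (8, 11)]


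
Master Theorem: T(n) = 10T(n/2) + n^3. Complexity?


a=10, b=2, c=3. log_2(10)=3.322 > c=3. Case 1: O(n^log_b(a)) = O(n^3.322)
Complexity: O(n^3.322)


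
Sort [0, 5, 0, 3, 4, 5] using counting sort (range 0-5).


Count array: [2, 0, 0, 1, 1, 2]
Reconstruct: [0, 0, 3, 4, 5, 5]


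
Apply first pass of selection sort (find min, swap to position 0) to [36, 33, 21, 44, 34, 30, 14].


After one pass: [14, 33, 21, 44, 34, 30, 36]


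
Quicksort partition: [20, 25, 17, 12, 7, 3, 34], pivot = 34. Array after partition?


Elements <= 34 go left of pivot.
Result: [20, 25, 17, 12, 7, 3, 34], pivot at index 6


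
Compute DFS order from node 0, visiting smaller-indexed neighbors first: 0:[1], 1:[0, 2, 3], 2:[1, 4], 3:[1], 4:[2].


DFS stack-based: start with [0]
Visit order: [0, 1, 2, 4, 3]


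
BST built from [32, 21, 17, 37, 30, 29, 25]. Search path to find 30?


BST root = 32
Search for 30: compare at each node
Path: [32, 21, 30]


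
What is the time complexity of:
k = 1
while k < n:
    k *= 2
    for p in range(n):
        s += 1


Per nesting level: O(log n) * O(n) = O(n log n)
Complexity: O(n log n)


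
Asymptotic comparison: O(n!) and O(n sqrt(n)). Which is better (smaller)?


n^1.5 grows slower than factorial
O(n sqrt(n)) is asymptotically smaller; O(n!) grows faster


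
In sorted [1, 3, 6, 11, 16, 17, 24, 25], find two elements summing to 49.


Two pointers: lo=0, hi=7
Found pair: (24, 25) summing to 49


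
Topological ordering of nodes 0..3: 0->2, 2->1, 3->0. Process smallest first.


Kahn's algorithm, process smallest node first
Order: [3, 0, 2, 1]


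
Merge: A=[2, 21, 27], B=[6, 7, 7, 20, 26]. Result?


Compare heads, take smaller each step.
Merged: [2, 6, 7, 7, 20, 21, 26, 27]


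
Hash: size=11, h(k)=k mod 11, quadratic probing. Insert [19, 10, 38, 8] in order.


Insertions: 19->slot 8; 10->slot 10; 38->slot 5; 8->slot 9
Table: [None, None, None, None, None, 38, None, None, 19, 8, 10]


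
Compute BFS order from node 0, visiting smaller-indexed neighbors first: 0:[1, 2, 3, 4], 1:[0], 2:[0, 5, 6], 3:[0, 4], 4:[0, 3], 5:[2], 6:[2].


BFS queue: start with [0]
Visit order: [0, 1, 2, 3, 4, 5, 6]


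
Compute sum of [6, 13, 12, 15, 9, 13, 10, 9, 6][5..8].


Prefix sums: [0, 6, 19, 31, 46, 55, 68, 78, 87, 93]
Sum[5..8] = prefix[9] - prefix[5] = 93 - 55 = 38


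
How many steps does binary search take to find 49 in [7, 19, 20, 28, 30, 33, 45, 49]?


Search for 49:
[0,7] mid=3 arr[3]=28
[4,7] mid=5 arr[5]=33
[6,7] mid=6 arr[6]=45
[7,7] mid=7 arr[7]=49
Total: 4 comparisons


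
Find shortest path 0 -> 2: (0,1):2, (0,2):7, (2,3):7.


Dijkstra from 0:
Distances: {0: 0, 1: 2, 2: 7, 3: 14}
Shortest distance to 2 = 7, path = [0, 2]


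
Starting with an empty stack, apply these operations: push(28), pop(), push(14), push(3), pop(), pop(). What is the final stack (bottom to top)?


push(28) -> [28]
pop() returns 28 -> []
push(14) -> [14]
push(3) -> [14, 3]
pop() returns 3 -> [14]
pop() returns 14 -> []
Final stack (bottom to top): []


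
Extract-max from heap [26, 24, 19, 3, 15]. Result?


Max = 26
Replace root with last, heapify down
Resulting heap: [24, 15, 19, 3]


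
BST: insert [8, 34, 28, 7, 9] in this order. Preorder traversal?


Root = 8; build tree by BST insertion.
Preorder traversal: [8, 7, 34, 28, 9]


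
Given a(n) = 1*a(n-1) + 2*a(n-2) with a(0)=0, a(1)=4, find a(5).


Build bottom-up:
...a(3)=12, a(4)=20, a(5)=1*20+2*12=44


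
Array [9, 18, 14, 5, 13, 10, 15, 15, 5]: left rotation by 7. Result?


Left rotate by 7: [15, 5, 9, 18, 14, 5, 13, 10, 15]


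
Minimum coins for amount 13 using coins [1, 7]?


dp[0]=0; dp[i]=1+min(dp[i-c] for c in coins)
...dp[8]=2, dp[9]=3, dp[10]=4, dp[11]=5, dp[12]=6, dp[13]=7
Minimum coins for 13 = 7


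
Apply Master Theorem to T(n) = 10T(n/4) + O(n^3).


a=10, b=4, c=3. log_4(10)=1.661 < c=3. Case 3: O(n^c) = O(n^3)
Complexity: O(n^3)


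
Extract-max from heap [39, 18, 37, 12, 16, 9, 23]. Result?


Max = 39
Replace root with last, heapify down
Resulting heap: [37, 18, 23, 12, 16, 9]


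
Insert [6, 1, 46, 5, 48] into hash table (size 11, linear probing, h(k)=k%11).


Insertions: 6->slot 6; 1->slot 1; 46->slot 2; 5->slot 5; 48->slot 4
Table: [None, 1, 46, None, 48, 5, 6, None, None, None, None]


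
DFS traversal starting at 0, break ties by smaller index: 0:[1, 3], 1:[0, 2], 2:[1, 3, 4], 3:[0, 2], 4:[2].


DFS stack-based: start with [0]
Visit order: [0, 1, 2, 3, 4]


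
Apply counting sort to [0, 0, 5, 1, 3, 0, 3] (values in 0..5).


Count array: [3, 1, 0, 2, 0, 1]
Reconstruct: [0, 0, 0, 1, 3, 3, 5]


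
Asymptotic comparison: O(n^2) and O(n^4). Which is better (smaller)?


quadratic grows slower than quartic
O(n^2) is asymptotically smaller; O(n^4) grows faster


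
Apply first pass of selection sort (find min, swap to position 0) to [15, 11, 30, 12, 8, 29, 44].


After one pass: [8, 11, 30, 12, 15, 29, 44]


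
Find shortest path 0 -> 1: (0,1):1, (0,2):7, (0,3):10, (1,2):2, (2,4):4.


Dijkstra from 0:
Distances: {0: 0, 1: 1, 2: 3, 3: 10, 4: 7}
Shortest distance to 1 = 1, path = [0, 1]


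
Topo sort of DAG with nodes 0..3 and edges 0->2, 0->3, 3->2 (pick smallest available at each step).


Kahn's algorithm, process smallest node first
Order: [0, 1, 3, 2]


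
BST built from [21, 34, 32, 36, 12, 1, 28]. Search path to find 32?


BST root = 21
Search for 32: compare at each node
Path: [21, 34, 32]


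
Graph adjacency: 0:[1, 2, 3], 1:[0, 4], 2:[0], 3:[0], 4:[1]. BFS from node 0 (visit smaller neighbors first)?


BFS queue: start with [0]
Visit order: [0, 1, 2, 3, 4]


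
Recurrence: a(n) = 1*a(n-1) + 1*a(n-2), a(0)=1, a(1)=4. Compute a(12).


Build bottom-up:
...a(10)=254, a(11)=411, a(12)=1*411+1*254=665


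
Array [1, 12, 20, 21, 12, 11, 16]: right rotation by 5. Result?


Right rotate by 5: [20, 21, 12, 11, 16, 1, 12]


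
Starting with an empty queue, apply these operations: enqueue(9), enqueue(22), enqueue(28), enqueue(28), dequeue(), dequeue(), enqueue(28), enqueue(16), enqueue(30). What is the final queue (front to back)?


enqueue(9) -> [9]
enqueue(22) -> [9, 22]
enqueue(28) -> [9, 22, 28]
enqueue(28) -> [9, 22, 28, 28]
dequeue() returns 9 -> [22, 28, 28]
dequeue() returns 22 -> [28, 28]
enqueue(28) -> [28, 28, 28]
enqueue(16) -> [28, 28, 28, 16]
enqueue(30) -> [28, 28, 28, 16, 30]
Final queue (front to back): [28, 28, 28, 16, 30]


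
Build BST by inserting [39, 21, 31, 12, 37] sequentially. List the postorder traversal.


Root = 39; build tree by BST insertion.
Postorder traversal: [12, 37, 31, 21, 39]


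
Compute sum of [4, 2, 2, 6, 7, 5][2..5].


Prefix sums: [0, 4, 6, 8, 14, 21, 26]
Sum[2..5] = prefix[6] - prefix[2] = 26 - 6 = 20


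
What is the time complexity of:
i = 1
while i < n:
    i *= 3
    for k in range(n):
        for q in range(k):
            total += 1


Per nesting level: O(log n) * O(n) * O(n) [triangular over k] = O(n^2 log n)
Complexity: O(n^2 log n)


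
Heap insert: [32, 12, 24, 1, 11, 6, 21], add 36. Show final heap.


Append 36: [32, 12, 24, 1, 11, 6, 21, 36]
Bubble up: swap idx 7(36) with idx 3(1); swap idx 3(36) with idx 1(12); swap idx 1(36) with idx 0(32)
Result: [36, 32, 24, 12, 11, 6, 21, 1]


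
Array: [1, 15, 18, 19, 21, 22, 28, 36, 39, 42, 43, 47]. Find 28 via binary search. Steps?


Search for 28:
[0,11] mid=5 arr[5]=22
[6,11] mid=8 arr[8]=39
[6,7] mid=6 arr[6]=28
Total: 3 comparisons


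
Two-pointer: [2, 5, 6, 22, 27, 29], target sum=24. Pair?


Two pointers: lo=0, hi=5
Found pair: (2, 22) summing to 24


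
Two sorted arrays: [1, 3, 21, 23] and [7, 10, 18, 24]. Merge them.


Compare heads, take smaller each step.
Merged: [1, 3, 7, 10, 18, 21, 23, 24]


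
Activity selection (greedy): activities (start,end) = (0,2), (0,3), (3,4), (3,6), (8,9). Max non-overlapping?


Greedy: pick earliest-ending, then skip overlaps.
Selected (3 activities): [(0, 2), (3, 4), (8, 9)]


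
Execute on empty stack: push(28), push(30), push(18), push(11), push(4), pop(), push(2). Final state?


push(28) -> [28]
push(30) -> [28, 30]
push(18) -> [28, 30, 18]
push(11) -> [28, 30, 18, 11]
push(4) -> [28, 30, 18, 11, 4]
pop() returns 4 -> [28, 30, 18, 11]
push(2) -> [28, 30, 18, 11, 2]
Final stack (bottom to top): [28, 30, 18, 11, 2]


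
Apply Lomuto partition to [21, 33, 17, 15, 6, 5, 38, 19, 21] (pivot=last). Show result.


Elements <= 21 go left of pivot.
Result: [21, 17, 15, 6, 5, 19, 21, 33, 38], pivot at index 6


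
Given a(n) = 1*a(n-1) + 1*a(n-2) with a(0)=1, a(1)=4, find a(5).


Build bottom-up:
...a(3)=9, a(4)=14, a(5)=1*14+1*9=23


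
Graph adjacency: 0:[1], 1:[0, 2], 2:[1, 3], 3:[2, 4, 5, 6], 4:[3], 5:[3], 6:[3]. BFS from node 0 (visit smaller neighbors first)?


BFS queue: start with [0]
Visit order: [0, 1, 2, 3, 4, 5, 6]


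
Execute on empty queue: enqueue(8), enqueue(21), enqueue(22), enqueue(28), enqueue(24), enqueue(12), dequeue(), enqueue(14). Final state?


enqueue(8) -> [8]
enqueue(21) -> [8, 21]
enqueue(22) -> [8, 21, 22]
enqueue(28) -> [8, 21, 22, 28]
enqueue(24) -> [8, 21, 22, 28, 24]
enqueue(12) -> [8, 21, 22, 28, 24, 12]
dequeue() returns 8 -> [21, 22, 28, 24, 12]
enqueue(14) -> [21, 22, 28, 24, 12, 14]
Final queue (front to back): [21, 22, 28, 24, 12, 14]


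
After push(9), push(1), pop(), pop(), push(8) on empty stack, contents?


push(9) -> [9]
push(1) -> [9, 1]
pop() returns 1 -> [9]
pop() returns 9 -> []
push(8) -> [8]
Final stack (bottom to top): [8]


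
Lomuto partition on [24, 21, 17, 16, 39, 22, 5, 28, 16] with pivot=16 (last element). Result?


Elements <= 16 go left of pivot.
Result: [16, 5, 16, 24, 39, 22, 21, 28, 17], pivot at index 2


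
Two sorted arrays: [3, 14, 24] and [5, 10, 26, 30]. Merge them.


Compare heads, take smaller each step.
Merged: [3, 5, 10, 14, 24, 26, 30]


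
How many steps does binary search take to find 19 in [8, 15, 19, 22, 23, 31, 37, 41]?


Search for 19:
[0,7] mid=3 arr[3]=22
[0,2] mid=1 arr[1]=15
[2,2] mid=2 arr[2]=19
Total: 3 comparisons


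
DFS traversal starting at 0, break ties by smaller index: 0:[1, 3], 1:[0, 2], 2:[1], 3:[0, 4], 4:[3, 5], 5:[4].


DFS stack-based: start with [0]
Visit order: [0, 1, 2, 3, 4, 5]


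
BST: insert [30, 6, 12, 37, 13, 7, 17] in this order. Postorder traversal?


Root = 30; build tree by BST insertion.
Postorder traversal: [7, 17, 13, 12, 6, 37, 30]


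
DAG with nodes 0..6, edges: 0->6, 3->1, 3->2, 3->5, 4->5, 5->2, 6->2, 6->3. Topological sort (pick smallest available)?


Kahn's algorithm, process smallest node first
Order: [0, 4, 6, 3, 1, 5, 2]


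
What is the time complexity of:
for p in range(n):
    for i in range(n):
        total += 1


Per nesting level: O(n) * O(n) = O(n^2)
Complexity: O(n^2)


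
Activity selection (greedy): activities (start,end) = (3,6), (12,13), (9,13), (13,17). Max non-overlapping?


Greedy: pick earliest-ending, then skip overlaps.
Selected (3 activities): [(3, 6), (12, 13), (13, 17)]


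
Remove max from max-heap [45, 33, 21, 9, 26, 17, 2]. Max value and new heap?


Max = 45
Replace root with last, heapify down
Resulting heap: [33, 26, 21, 9, 2, 17]


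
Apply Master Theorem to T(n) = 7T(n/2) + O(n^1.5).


a=7, b=2, c=1.5. log_2(7)=2.807 > c=1.5. Case 1: O(n^log_b(a)) = O(n^2.807)
Complexity: O(n^2.807)


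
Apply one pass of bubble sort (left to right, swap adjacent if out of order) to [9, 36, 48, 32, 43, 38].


After one pass: [9, 36, 32, 43, 38, 48]


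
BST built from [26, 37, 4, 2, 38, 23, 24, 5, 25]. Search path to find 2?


BST root = 26
Search for 2: compare at each node
Path: [26, 4, 2]


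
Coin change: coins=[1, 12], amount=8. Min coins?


dp[0]=0; dp[i]=1+min(dp[i-c] for c in coins)
...dp[3]=3, dp[4]=4, dp[5]=5, dp[6]=6, dp[7]=7, dp[8]=8
Minimum coins for 8 = 8


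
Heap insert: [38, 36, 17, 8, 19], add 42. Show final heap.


Append 42: [38, 36, 17, 8, 19, 42]
Bubble up: swap idx 5(42) with idx 2(17); swap idx 2(42) with idx 0(38)
Result: [42, 36, 38, 8, 19, 17]


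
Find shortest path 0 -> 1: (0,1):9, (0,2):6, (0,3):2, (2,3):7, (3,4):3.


Dijkstra from 0:
Distances: {0: 0, 1: 9, 2: 6, 3: 2, 4: 5}
Shortest distance to 1 = 9, path = [0, 1]


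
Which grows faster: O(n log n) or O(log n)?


logarithmic grows slower than linearithmic
O(log n) is asymptotically smaller; O(n log n) grows faster


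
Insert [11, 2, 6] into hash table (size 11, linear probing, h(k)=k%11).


Insertions: 11->slot 0; 2->slot 2; 6->slot 6
Table: [11, None, 2, None, None, None, 6, None, None, None, None]


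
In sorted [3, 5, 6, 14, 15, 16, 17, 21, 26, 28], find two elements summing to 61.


Two pointers: lo=0, hi=9
No pair sums to 61


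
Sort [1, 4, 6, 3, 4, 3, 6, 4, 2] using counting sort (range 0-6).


Count array: [0, 1, 1, 2, 3, 0, 2]
Reconstruct: [1, 2, 3, 3, 4, 4, 4, 6, 6]


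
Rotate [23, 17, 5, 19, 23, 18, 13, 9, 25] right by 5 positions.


Right rotate by 5: [23, 18, 13, 9, 25, 23, 17, 5, 19]


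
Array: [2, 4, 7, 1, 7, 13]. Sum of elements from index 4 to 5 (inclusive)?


Prefix sums: [0, 2, 6, 13, 14, 21, 34]
Sum[4..5] = prefix[6] - prefix[4] = 34 - 14 = 20


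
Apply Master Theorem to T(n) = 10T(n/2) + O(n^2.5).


a=10, b=2, c=2.5. log_2(10)=3.322 > c=2.5. Case 1: O(n^log_b(a)) = O(n^3.322)
Complexity: O(n^3.322)


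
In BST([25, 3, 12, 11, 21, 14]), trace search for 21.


BST root = 25
Search for 21: compare at each node
Path: [25, 3, 12, 21]


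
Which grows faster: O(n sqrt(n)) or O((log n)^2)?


polylogarithmic grows slower than n^1.5
O((log n)^2) is asymptotically smaller; O(n sqrt(n)) grows faster


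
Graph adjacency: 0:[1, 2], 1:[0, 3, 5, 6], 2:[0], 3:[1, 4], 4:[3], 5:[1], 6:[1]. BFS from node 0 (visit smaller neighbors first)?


BFS queue: start with [0]
Visit order: [0, 1, 2, 3, 5, 6, 4]


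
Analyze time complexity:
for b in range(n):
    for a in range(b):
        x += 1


Per nesting level: O(n) * O(n) [triangular over b] = O(n^2)
Complexity: O(n^2)


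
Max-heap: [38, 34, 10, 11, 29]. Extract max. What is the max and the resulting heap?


Max = 38
Replace root with last, heapify down
Resulting heap: [34, 29, 10, 11]


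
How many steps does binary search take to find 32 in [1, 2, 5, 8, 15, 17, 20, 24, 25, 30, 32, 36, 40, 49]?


Search for 32:
[0,13] mid=6 arr[6]=20
[7,13] mid=10 arr[10]=32
Total: 2 comparisons


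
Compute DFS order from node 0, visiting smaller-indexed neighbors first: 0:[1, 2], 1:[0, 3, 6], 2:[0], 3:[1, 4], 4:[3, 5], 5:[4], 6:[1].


DFS stack-based: start with [0]
Visit order: [0, 1, 3, 4, 5, 6, 2]


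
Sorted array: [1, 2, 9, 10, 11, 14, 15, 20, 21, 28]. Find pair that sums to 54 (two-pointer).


Two pointers: lo=0, hi=9
No pair sums to 54
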